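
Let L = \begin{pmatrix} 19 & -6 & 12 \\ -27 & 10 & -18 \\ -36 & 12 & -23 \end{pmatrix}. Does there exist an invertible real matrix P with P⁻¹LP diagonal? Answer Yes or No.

Yes

Characteristic polynomial: p(λ) = λ^3 - 6λ^2 + 9λ - 4 = (λ - 4)(λ - 1)^2.
λ = 1 has algebraic multiplicity 2; rank(L − 1I) = 1, so geometric multiplicity = 2.
Every eigenvalue has geometric = algebraic multiplicity, so L is diagonalizable.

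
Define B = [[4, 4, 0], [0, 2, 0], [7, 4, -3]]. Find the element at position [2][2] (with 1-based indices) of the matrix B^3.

8

Characteristic polynomial: λ^3 - 3λ^2 - 10λ + 24 = (λ - 4)(λ - 2)(λ + 3), so the eigenvalues are -3, 2, 4.
λ=4: eigenvector (1, 0, 1).
λ=2: eigenvector (-2, 1, -2).
λ=-3: eigenvector (0, 0, 1).
P = [[1, -2, 0], [0, 1, 0], [1, -2, 1]], D = diag(4, 2, -3), P⁻¹ = [[1, 2, 0], [0, 1, 0], [-1, 0, 1]].
B³ = P·diag(64, 8, -27)·P⁻¹ = [[64, 112, 0], [0, 8, 0], [91, 112, -27]].
The requested entry is 8.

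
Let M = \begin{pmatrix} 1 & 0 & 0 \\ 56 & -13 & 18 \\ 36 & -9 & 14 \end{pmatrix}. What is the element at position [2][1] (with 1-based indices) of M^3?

Characteristic polynomial: s^3 - 2s^2 - 19s + 20 = (s - 5)(s - 1)(s + 4), so the eigenvalues are -4, 1, 5.
s=1: eigenvector (1, 4, 0).
s=5: eigenvector (0, 1, 1).
s=-4: eigenvector (0, -2, -1).
P = [[1, 0, 0], [4, 1, -2], [0, 1, -1]], D = diag(1, 5, -4), P⁻¹ = [[1, 0, 0], [4, -1, 2], [4, -1, 1]].
M³ = P·diag(1, 125, -64)·P⁻¹ = [[1, 0, 0], [1016, -253, 378], [756, -189, 314]].
The requested entry is 1016.

1016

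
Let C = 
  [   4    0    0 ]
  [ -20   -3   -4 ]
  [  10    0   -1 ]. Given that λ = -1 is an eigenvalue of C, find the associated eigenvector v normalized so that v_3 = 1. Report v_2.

-2

C + 1I = [[5, 0, 0], [-20, -2, -4], [10, 0, 0]].
Solving (C + 1I)v = 0 gives the eigenspace spanned by (0, -2, 1).
With v_3 = 1, v = (0, -2, 1), so v_2 = -2.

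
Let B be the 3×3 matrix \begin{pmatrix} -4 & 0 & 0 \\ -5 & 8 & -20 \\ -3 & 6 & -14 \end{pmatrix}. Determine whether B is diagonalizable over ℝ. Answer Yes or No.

Characteristic polynomial: p(λ) = λ^3 + 10λ^2 + 32λ + 32 = (λ + 2)(λ + 4)^2.
λ = -4 has algebraic multiplicity 2; rank(B + 4I) = 2, so geometric multiplicity = 1.
Geometric multiplicity < algebraic multiplicity, so B is not diagonalizable.

No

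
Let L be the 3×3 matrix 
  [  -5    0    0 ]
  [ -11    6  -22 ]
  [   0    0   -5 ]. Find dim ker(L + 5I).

2

L + 5I = [[0, 0, 0], [-11, 11, -22], [0, 0, 0]].
This matrix has rank 1, so its null space has dimension 3 − 1 = 2.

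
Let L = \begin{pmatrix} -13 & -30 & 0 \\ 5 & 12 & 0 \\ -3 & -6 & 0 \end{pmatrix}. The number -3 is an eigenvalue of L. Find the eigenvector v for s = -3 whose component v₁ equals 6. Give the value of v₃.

L + 3I = [[-10, -30, 0], [5, 15, 0], [-3, -6, 3]].
Solving (L + 3I)v = 0 gives the eigenspace spanned by (6, -2, 2).
With v₁ = 6, v = (6, -2, 2), so v₃ = 2.

2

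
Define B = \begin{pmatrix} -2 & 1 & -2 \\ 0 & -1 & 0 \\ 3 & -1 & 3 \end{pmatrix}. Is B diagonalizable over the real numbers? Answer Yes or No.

Characteristic polynomial: p(μ) = μ^3 - μ = μ(μ - 1)(μ + 1).
All 3 eigenvalues are distinct, so B is diagonalizable.

Yes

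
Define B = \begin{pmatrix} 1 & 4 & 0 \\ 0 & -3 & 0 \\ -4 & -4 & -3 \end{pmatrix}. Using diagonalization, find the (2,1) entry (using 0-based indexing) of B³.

-28

Characteristic polynomial: λ^3 + 5λ^2 + 3λ - 9 = (λ - 1)(λ + 3)^2, so the eigenvalues are -3, -3, 1.
λ=-3: eigenvector (0, 0, 1).
λ=-3: eigenvector (-1, 1, 1).
λ=1: eigenvector (1, 0, -1).
P = [[0, -1, 1], [0, 1, 0], [1, 1, -1]], D = diag(-3, -3, 1), P⁻¹ = [[1, 0, 1], [0, 1, 0], [1, 1, 0]].
B³ = P·diag(-27, -27, 1)·P⁻¹ = [[1, 28, 0], [0, -27, 0], [-28, -28, -27]].
The requested entry is -28.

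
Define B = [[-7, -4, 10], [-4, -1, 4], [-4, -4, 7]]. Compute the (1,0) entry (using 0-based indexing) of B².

16

Characteristic polynomial: r^3 + r^2 - 9r - 9 = (r - 3)(r + 1)(r + 3), so the eigenvalues are -3, -1, 3.
r=-3: eigenvector (3, 2, 2).
r=3: eigenvector (1, 0, 1).
r=-1: eigenvector (1, 1, 1).
P = [[3, 1, 1], [2, 0, 1], [2, 1, 1]], D = diag(-3, 3, -1), P⁻¹ = [[1, 0, -1], [0, -1, 1], [-2, 1, 2]].
B² = P·diag(9, 9, 1)·P⁻¹ = [[25, -8, -16], [16, 1, -16], [16, -8, -7]].
The requested entry is 16.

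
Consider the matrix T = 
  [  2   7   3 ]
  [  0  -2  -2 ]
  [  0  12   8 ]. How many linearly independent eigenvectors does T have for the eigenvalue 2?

1

T − 2I = [[0, 7, 3], [0, -4, -2], [0, 12, 6]].
This matrix has rank 2, so its null space has dimension 3 − 2 = 1.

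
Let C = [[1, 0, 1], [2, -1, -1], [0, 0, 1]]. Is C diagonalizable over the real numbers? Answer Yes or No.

Characteristic polynomial: p(r) = r^3 - r^2 - r + 1 = (r - 1)^2(r + 1).
r = 1 has algebraic multiplicity 2; rank(C − 1I) = 2, so geometric multiplicity = 1.
Geometric multiplicity < algebraic multiplicity, so C is not diagonalizable.

No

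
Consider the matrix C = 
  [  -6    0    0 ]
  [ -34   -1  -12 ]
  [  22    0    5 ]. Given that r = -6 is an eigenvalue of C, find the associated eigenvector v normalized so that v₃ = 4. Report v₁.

C + 6I = [[0, 0, 0], [-34, 5, -12], [22, 0, 11]].
Solving (C + 6I)v = 0 gives the eigenspace spanned by (-2, -4, 4).
With v₃ = 4, v = (-2, -4, 4), so v₁ = -2.

-2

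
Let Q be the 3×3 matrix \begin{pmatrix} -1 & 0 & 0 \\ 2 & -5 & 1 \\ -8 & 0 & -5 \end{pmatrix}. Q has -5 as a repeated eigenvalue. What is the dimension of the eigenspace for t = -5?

1

Q + 5I = [[4, 0, 0], [2, 0, 1], [-8, 0, 0]].
This matrix has rank 2, so its null space has dimension 3 − 2 = 1.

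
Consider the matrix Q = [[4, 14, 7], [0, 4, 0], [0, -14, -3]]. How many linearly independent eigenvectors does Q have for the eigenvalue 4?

2

Q − 4I = [[0, 14, 7], [0, 0, 0], [0, -14, -7]].
This matrix has rank 1, so its null space has dimension 3 − 1 = 2.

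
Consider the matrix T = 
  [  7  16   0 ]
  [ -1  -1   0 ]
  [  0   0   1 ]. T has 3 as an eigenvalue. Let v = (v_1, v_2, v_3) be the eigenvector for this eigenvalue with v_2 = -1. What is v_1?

4

T − 3I = [[4, 16, 0], [-1, -4, 0], [0, 0, -2]].
Solving (T − 3I)v = 0 gives the eigenspace spanned by (4, -1, 0).
With v_2 = -1, v = (4, -1, 0), so v_1 = 4.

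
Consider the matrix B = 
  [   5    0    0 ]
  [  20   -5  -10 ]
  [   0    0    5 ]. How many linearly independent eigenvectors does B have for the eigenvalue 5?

2

B − 5I = [[0, 0, 0], [20, -10, -10], [0, 0, 0]].
This matrix has rank 1, so its null space has dimension 3 − 1 = 2.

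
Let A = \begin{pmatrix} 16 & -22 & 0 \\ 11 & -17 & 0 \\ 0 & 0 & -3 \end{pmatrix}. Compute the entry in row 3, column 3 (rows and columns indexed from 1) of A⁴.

Characteristic polynomial: λ^3 + 4λ^2 - 27λ - 90 = (λ - 5)(λ + 3)(λ + 6), so the eigenvalues are -6, -3, 5.
λ=-6: eigenvector (-1, -1, 0).
λ=5: eigenvector (2, 1, 0).
λ=-3: eigenvector (0, 0, 1).
P = [[-1, 2, 0], [-1, 1, 0], [0, 0, 1]], D = diag(-6, 5, -3), P⁻¹ = [[1, -2, 0], [1, -1, 0], [0, 0, 1]].
A⁴ = P·diag(1296, 625, 81)·P⁻¹ = [[-46, 1342, 0], [-671, 1967, 0], [0, 0, 81]].
The requested entry is 81.

81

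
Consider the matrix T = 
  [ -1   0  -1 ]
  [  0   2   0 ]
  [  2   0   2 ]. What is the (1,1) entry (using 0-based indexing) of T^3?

Characteristic polynomial: μ^3 - 3μ^2 + 2μ = μ(μ - 2)(μ - 1), so the eigenvalues are 0, 1, 2.
μ=1: eigenvector (1, 0, -2).
μ=2: eigenvector (0, 1, 0).
μ=0: eigenvector (1, 0, -1).
P = [[1, 0, 1], [0, 1, 0], [-2, 0, -1]], D = diag(1, 2, 0), P⁻¹ = [[-1, 0, -1], [0, 1, 0], [2, 0, 1]].
T³ = P·diag(1, 8, 0)·P⁻¹ = [[-1, 0, -1], [0, 8, 0], [2, 0, 2]].
The requested entry is 8.

8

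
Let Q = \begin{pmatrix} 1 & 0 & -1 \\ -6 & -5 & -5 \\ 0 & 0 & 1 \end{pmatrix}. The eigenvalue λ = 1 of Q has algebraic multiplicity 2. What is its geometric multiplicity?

Q − 1I = [[0, 0, -1], [-6, -6, -5], [0, 0, 0]].
This matrix has rank 2, so its null space has dimension 3 − 2 = 1.

1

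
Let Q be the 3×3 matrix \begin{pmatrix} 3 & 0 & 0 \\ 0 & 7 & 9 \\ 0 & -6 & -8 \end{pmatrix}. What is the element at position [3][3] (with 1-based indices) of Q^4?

Characteristic polynomial: λ^3 - 2λ^2 - 5λ + 6 = (λ - 3)(λ - 1)(λ + 2), so the eigenvalues are -2, 1, 3.
λ=-2: eigenvector (0, -1, 1).
λ=1: eigenvector (0, 3, -2).
λ=3: eigenvector (1, 0, 0).
P = [[0, 0, 1], [-1, 3, 0], [1, -2, 0]], D = diag(-2, 1, 3), P⁻¹ = [[0, 2, 3], [0, 1, 1], [1, 0, 0]].
Q⁴ = P·diag(16, 1, 81)·P⁻¹ = [[81, 0, 0], [0, -29, -45], [0, 30, 46]].
The requested entry is 46.

46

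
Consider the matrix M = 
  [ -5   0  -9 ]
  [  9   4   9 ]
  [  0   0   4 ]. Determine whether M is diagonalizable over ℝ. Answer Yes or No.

Yes

Characteristic polynomial: p(s) = s^3 - 3s^2 - 24s + 80 = (s - 4)^2(s + 5).
s = 4 has algebraic multiplicity 2; rank(M − 4I) = 1, so geometric multiplicity = 2.
Every eigenvalue has geometric = algebraic multiplicity, so M is diagonalizable.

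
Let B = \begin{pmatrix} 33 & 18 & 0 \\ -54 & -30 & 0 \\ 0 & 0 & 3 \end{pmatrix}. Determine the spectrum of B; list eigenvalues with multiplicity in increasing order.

Characteristic polynomial: p(λ) = λ^3 - 6λ^2 - 9λ + 54 = (λ - 6)(λ - 3)(λ + 3).
Roots (with multiplicity): -3, 3, 6.

-3, 3, 6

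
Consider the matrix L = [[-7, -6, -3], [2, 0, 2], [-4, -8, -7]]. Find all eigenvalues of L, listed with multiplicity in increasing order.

Characteristic polynomial: p(μ) = μ^3 + 14μ^2 + 65μ + 100 = (μ + 4)(μ + 5)^2.
Roots (with multiplicity): -5, -5, -4.

-5, -5, -4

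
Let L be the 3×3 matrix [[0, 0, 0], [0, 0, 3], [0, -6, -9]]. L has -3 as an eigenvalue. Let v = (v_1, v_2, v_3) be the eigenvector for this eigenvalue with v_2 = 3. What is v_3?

-3

L + 3I = [[3, 0, 0], [0, 3, 3], [0, -6, -6]].
Solving (L + 3I)v = 0 gives the eigenspace spanned by (0, 3, -3).
With v_2 = 3, v = (0, 3, -3), so v_3 = -3.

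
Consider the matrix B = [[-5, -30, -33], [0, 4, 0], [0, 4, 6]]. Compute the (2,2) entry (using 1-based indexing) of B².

Characteristic polynomial: r^3 - 5r^2 - 26r + 120 = (r - 6)(r - 4)(r + 5), so the eigenvalues are -5, 4, 6.
r=-5: eigenvector (1, 0, 0).
r=4: eigenvector (4, 1, -2).
r=6: eigenvector (-3, 0, 1).
P = [[1, 4, -3], [0, 1, 0], [0, -2, 1]], D = diag(-5, 4, 6), P⁻¹ = [[1, 2, 3], [0, 1, 0], [0, 2, 1]].
B² = P·diag(25, 16, 36)·P⁻¹ = [[25, -102, -33], [0, 16, 0], [0, 40, 36]].
The requested entry is 16.

16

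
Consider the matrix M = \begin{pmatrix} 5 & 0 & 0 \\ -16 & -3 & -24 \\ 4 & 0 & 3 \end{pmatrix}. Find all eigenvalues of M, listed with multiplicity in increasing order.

-3, 3, 5

Characteristic polynomial: p(t) = t^3 - 5t^2 - 9t + 45 = (t - 5)(t - 3)(t + 3).
Roots (with multiplicity): -3, 3, 5.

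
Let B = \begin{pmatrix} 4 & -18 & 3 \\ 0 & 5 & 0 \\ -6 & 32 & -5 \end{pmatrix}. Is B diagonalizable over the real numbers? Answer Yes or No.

Characteristic polynomial: p(μ) = μ^3 - 4μ^2 - 7μ + 10 = (μ - 5)(μ - 1)(μ + 2).
All 3 eigenvalues are distinct, so B is diagonalizable.

Yes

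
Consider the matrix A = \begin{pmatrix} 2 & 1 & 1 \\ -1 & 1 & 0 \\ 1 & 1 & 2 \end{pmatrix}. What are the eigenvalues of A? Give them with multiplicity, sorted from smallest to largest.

1, 2, 2

Characteristic polynomial: p(μ) = μ^3 - 5μ^2 + 8μ - 4 = (μ - 2)^2(μ - 1).
Roots (with multiplicity): 1, 2, 2.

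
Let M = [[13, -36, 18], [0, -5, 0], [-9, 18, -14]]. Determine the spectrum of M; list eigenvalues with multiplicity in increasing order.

-5, -5, 4

Characteristic polynomial: p(λ) = λ^3 + 6λ^2 - 15λ - 100 = (λ - 4)(λ + 5)^2.
Roots (with multiplicity): -5, -5, 4.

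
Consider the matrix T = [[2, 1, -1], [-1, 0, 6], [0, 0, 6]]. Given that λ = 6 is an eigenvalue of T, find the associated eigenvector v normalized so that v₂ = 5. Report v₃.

T − 6I = [[-4, 1, -1], [-1, -6, 6], [0, 0, 0]].
Solving (T − 6I)v = 0 gives the eigenspace spanned by (0, 5, 5).
With v₂ = 5, v = (0, 5, 5), so v₃ = 5.

5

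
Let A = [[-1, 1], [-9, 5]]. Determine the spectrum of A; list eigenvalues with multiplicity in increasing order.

Characteristic polynomial: p(r) = r^2 - 4r + 4 = (r - 2)^2.
Roots (with multiplicity): 2, 2.

2, 2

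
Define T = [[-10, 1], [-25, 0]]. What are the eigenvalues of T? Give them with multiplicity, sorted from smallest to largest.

Characteristic polynomial: p(r) = r^2 + 10r + 25 = (r + 5)^2.
Roots (with multiplicity): -5, -5.

-5, -5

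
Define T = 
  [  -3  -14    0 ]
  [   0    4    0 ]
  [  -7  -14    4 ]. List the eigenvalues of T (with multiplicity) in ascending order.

-3, 4, 4

Characteristic polynomial: p(s) = s^3 - 5s^2 - 8s + 48 = (s - 4)^2(s + 3).
Roots (with multiplicity): -3, 4, 4.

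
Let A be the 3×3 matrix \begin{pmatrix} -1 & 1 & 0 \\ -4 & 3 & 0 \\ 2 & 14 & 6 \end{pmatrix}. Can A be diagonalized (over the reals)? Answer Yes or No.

Characteristic polynomial: p(μ) = μ^3 - 8μ^2 + 13μ - 6 = (μ - 6)(μ - 1)^2.
μ = 1 has algebraic multiplicity 2; rank(A − 1I) = 2, so geometric multiplicity = 1.
Geometric multiplicity < algebraic multiplicity, so A is not diagonalizable.

No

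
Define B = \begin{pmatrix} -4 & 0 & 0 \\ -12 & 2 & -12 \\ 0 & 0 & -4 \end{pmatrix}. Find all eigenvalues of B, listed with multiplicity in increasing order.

-4, -4, 2

Characteristic polynomial: p(λ) = λ^3 + 6λ^2 - 32 = (λ - 2)(λ + 4)^2.
Roots (with multiplicity): -4, -4, 2.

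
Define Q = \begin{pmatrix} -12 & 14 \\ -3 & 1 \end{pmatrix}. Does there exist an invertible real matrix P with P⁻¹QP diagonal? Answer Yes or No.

Characteristic polynomial: p(t) = t^2 + 11t + 30 = (t + 5)(t + 6).
All 2 eigenvalues are distinct, so Q is diagonalizable.

Yes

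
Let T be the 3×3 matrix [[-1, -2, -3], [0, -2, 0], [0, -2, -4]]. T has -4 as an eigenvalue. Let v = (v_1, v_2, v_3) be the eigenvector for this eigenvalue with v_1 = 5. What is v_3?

T + 4I = [[3, -2, -3], [0, 2, 0], [0, -2, 0]].
Solving (T + 4I)v = 0 gives the eigenspace spanned by (5, 0, 5).
With v_1 = 5, v = (5, 0, 5), so v_3 = 5.

5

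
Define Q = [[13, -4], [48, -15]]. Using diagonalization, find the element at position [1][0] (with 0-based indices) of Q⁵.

2928

Characteristic polynomial: t^2 + 2t - 3 = (t - 1)(t + 3), so the eigenvalues are -3, 1.
t=-3: eigenvector (1, 4).
t=1: eigenvector (1, 3).
P = [[1, 1], [4, 3]], D = diag(-3, 1), P⁻¹ = [[-3, 1], [4, -1]].
Q⁵ = P·diag(-243, 1)·P⁻¹ = [[733, -244], [2928, -975]].
The requested entry is 2928.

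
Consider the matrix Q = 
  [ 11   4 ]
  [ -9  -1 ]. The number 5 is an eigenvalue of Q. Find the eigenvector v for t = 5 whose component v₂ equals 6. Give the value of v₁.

Q − 5I = [[6, 4], [-9, -6]].
Solving (Q − 5I)v = 0 gives the eigenspace spanned by (-4, 6).
With v₂ = 6, v = (-4, 6), so v₁ = -4.

-4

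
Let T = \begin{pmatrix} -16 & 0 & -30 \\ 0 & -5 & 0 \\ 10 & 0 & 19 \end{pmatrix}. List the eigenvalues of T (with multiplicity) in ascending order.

Characteristic polynomial: p(μ) = μ^3 + 2μ^2 - 19μ - 20 = (μ - 4)(μ + 1)(μ + 5).
Roots (with multiplicity): -5, -1, 4.

-5, -1, 4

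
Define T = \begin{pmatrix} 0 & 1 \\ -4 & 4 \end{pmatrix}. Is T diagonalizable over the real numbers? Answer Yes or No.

No

Characteristic polynomial: p(μ) = μ^2 - 4μ + 4 = (μ - 2)^2.
μ = 2 has algebraic multiplicity 2; rank(T − 2I) = 1, so geometric multiplicity = 1.
Geometric multiplicity < algebraic multiplicity, so T is not diagonalizable.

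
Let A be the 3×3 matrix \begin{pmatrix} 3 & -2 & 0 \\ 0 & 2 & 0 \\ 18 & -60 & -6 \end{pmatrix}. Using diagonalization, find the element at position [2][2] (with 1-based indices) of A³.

8

Characteristic polynomial: r^3 + r^2 - 24r + 36 = (r - 3)(r - 2)(r + 6), so the eigenvalues are -6, 2, 3.
r=3: eigenvector (1, 0, 2).
r=2: eigenvector (2, 1, -3).
r=-6: eigenvector (0, 0, 1).
P = [[1, 2, 0], [0, 1, 0], [2, -3, 1]], D = diag(3, 2, -6), P⁻¹ = [[1, -2, 0], [0, 1, 0], [-2, 7, 1]].
A³ = P·diag(27, 8, -216)·P⁻¹ = [[27, -38, 0], [0, 8, 0], [486, -1644, -216]].
The requested entry is 8.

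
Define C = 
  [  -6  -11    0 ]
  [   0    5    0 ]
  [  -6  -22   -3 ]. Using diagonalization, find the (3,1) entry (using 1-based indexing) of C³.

-378

Characteristic polynomial: s^3 + 4s^2 - 27s - 90 = (s - 5)(s + 3)(s + 6), so the eigenvalues are -6, -3, 5.
s=5: eigenvector (1, -1, 2).
s=-6: eigenvector (1, 0, 2).
s=-3: eigenvector (0, 0, 1).
P = [[1, 1, 0], [-1, 0, 0], [2, 2, 1]], D = diag(5, -6, -3), P⁻¹ = [[0, -1, 0], [1, 1, 0], [-2, 0, 1]].
C³ = P·diag(125, -216, -27)·P⁻¹ = [[-216, -341, 0], [0, 125, 0], [-378, -682, -27]].
The requested entry is -378.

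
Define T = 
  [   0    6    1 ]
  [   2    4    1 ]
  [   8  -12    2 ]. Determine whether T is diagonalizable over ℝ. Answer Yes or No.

No

Characteristic polynomial: p(λ) = λ^3 - 6λ^2 + 32 = (λ - 4)^2(λ + 2).
λ = 4 has algebraic multiplicity 2; rank(T − 4I) = 2, so geometric multiplicity = 1.
Geometric multiplicity < algebraic multiplicity, so T is not diagonalizable.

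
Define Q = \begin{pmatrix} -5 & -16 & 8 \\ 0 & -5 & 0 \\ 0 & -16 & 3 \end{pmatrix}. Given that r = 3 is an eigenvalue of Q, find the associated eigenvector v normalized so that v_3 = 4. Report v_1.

4

Q − 3I = [[-8, -16, 8], [0, -8, 0], [0, -16, 0]].
Solving (Q − 3I)v = 0 gives the eigenspace spanned by (4, 0, 4).
With v_3 = 4, v = (4, 0, 4), so v_1 = 4.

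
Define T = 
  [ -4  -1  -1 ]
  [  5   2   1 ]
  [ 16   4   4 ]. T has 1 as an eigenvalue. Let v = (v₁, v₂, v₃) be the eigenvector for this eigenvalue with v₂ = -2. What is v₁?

2

T − 1I = [[-5, -1, -1], [5, 1, 1], [16, 4, 3]].
Solving (T − 1I)v = 0 gives the eigenspace spanned by (2, -2, -8).
With v₂ = -2, v = (2, -2, -8), so v₁ = 2.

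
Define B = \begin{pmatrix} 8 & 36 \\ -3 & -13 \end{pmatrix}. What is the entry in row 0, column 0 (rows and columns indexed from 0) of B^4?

-764

Characteristic polynomial: s^2 + 5s + 4 = (s + 1)(s + 4), so the eigenvalues are -4, -1.
s=-4: eigenvector (-3, 1).
s=-1: eigenvector (4, -1).
P = [[-3, 4], [1, -1]], D = diag(-4, -1), P⁻¹ = [[1, 4], [1, 3]].
B⁴ = P·diag(256, 1)·P⁻¹ = [[-764, -3060], [255, 1021]].
The requested entry is -764.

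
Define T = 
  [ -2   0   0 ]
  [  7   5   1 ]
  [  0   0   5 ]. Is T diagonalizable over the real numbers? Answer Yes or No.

Characteristic polynomial: p(μ) = μ^3 - 8μ^2 + 5μ + 50 = (μ - 5)^2(μ + 2).
μ = 5 has algebraic multiplicity 2; rank(T − 5I) = 2, so geometric multiplicity = 1.
Geometric multiplicity < algebraic multiplicity, so T is not diagonalizable.

No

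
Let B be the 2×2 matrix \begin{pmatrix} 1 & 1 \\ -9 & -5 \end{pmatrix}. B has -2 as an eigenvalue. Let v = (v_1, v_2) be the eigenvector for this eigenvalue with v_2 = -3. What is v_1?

1

B + 2I = [[3, 1], [-9, -3]].
Solving (B + 2I)v = 0 gives the eigenspace spanned by (1, -3).
With v_2 = -3, v = (1, -3), so v_1 = 1.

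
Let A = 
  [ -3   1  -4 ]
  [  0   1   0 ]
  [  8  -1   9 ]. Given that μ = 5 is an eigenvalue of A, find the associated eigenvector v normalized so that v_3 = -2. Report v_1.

A − 5I = [[-8, 1, -4], [0, -4, 0], [8, -1, 4]].
Solving (A − 5I)v = 0 gives the eigenspace spanned by (1, 0, -2).
With v_3 = -2, v = (1, 0, -2), so v_1 = 1.

1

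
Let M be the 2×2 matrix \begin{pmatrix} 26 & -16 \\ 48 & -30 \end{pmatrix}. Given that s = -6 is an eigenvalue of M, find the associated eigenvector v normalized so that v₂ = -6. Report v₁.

-3

M + 6I = [[32, -16], [48, -24]].
Solving (M + 6I)v = 0 gives the eigenspace spanned by (-3, -6).
With v₂ = -6, v = (-3, -6), so v₁ = -3.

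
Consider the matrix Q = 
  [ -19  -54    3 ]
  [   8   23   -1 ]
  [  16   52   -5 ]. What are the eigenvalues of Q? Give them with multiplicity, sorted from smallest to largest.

Characteristic polynomial: p(t) = t^3 + t^2 - 21t - 45 = (t - 5)(t + 3)^2.
Roots (with multiplicity): -3, -3, 5.

-3, -3, 5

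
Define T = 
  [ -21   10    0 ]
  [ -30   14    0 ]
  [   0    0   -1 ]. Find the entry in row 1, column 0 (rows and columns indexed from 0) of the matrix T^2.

Characteristic polynomial: s^3 + 8s^2 + 13s + 6 = (s + 1)^2(s + 6), so the eigenvalues are -6, -1, -1.
s=-1: eigenvector (1, 2, 0).
s=-1: eigenvector (0, 0, 1).
s=-6: eigenvector (-2, -3, 0).
P = [[1, 0, -2], [2, 0, -3], [0, 1, 0]], D = diag(-1, -1, -6), P⁻¹ = [[-3, 2, 0], [0, 0, 1], [-2, 1, 0]].
T² = P·diag(1, 1, 36)·P⁻¹ = [[141, -70, 0], [210, -104, 0], [0, 0, 1]].
The requested entry is 210.

210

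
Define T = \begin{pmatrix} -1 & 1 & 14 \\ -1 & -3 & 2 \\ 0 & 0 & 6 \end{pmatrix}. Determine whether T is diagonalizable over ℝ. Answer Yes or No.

Characteristic polynomial: p(s) = s^3 - 2s^2 - 20s - 24 = (s - 6)(s + 2)^2.
s = -2 has algebraic multiplicity 2; rank(T + 2I) = 2, so geometric multiplicity = 1.
Geometric multiplicity < algebraic multiplicity, so T is not diagonalizable.

No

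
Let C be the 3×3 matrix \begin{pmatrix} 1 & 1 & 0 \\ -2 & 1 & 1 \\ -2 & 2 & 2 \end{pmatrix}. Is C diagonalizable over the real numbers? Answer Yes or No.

No

Characteristic polynomial: p(λ) = λ^3 - 4λ^2 + 5λ - 2 = (λ - 2)(λ - 1)^2.
λ = 1 has algebraic multiplicity 2; rank(C − 1I) = 2, so geometric multiplicity = 1.
Geometric multiplicity < algebraic multiplicity, so C is not diagonalizable.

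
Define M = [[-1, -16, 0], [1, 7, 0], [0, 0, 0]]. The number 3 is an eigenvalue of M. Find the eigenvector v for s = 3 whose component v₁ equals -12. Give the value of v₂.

3

M − 3I = [[-4, -16, 0], [1, 4, 0], [0, 0, -3]].
Solving (M − 3I)v = 0 gives the eigenspace spanned by (-12, 3, 0).
With v₁ = -12, v = (-12, 3, 0), so v₂ = 3.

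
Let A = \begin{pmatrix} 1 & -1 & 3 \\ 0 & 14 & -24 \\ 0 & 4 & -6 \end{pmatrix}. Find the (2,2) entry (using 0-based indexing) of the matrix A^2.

Characteristic polynomial: s^3 - 9s^2 + 20s - 12 = (s - 6)(s - 2)(s - 1), so the eigenvalues are 1, 2, 6.
s=1: eigenvector (1, 0, 0).
s=6: eigenvector (0, 3, 1).
s=2: eigenvector (1, 2, 1).
P = [[1, 0, 1], [0, 3, 2], [0, 1, 1]], D = diag(1, 6, 2), P⁻¹ = [[1, 1, -3], [0, 1, -2], [0, -1, 3]].
A² = P·diag(1, 36, 4)·P⁻¹ = [[1, -3, 9], [0, 100, -192], [0, 32, -60]].
The requested entry is -60.

-60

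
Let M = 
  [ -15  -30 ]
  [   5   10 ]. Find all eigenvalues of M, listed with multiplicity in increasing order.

Characteristic polynomial: p(r) = r^2 + 5r = r(r + 5).
Roots (with multiplicity): -5, 0.

-5, 0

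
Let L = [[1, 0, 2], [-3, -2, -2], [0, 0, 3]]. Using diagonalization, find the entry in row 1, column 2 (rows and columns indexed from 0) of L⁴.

Characteristic polynomial: t^3 - 2t^2 - 5t + 6 = (t - 3)(t - 1)(t + 2), so the eigenvalues are -2, 1, 3.
t=-2: eigenvector (0, 1, 0).
t=1: eigenvector (-1, 1, 0).
t=3: eigenvector (1, -1, 1).
P = [[0, -1, 1], [1, 1, -1], [0, 0, 1]], D = diag(-2, 1, 3), P⁻¹ = [[1, 1, 0], [-1, 0, 1], [0, 0, 1]].
L⁴ = P·diag(16, 1, 81)·P⁻¹ = [[1, 0, 80], [15, 16, -80], [0, 0, 81]].
The requested entry is -80.

-80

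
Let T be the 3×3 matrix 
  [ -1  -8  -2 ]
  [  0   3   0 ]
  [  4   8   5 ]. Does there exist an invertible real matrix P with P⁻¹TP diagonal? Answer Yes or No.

Yes

Characteristic polynomial: p(λ) = λ^3 - 7λ^2 + 15λ - 9 = (λ - 3)^2(λ - 1).
λ = 3 has algebraic multiplicity 2; rank(T − 3I) = 1, so geometric multiplicity = 2.
Every eigenvalue has geometric = algebraic multiplicity, so T is diagonalizable.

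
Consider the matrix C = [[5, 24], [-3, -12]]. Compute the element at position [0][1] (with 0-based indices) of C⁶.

Characteristic polynomial: λ^2 + 7λ + 12 = (λ + 3)(λ + 4), so the eigenvalues are -4, -3.
λ=-4: eigenvector (-8, 3).
λ=-3: eigenvector (-3, 1).
P = [[-8, -3], [3, 1]], D = diag(-4, -3), P⁻¹ = [[1, 3], [-3, -8]].
C⁶ = P·diag(4096, 729)·P⁻¹ = [[-26207, -80808], [10101, 31032]].
The requested entry is -80808.

-80808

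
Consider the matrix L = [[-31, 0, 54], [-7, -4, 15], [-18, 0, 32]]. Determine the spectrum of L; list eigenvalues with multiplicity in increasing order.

Characteristic polynomial: p(s) = s^3 + 3s^2 - 24s - 80 = (s - 5)(s + 4)^2.
Roots (with multiplicity): -4, -4, 5.

-4, -4, 5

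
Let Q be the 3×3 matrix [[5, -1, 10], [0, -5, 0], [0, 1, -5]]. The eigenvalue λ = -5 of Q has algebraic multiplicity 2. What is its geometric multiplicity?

Q + 5I = [[10, -1, 10], [0, 0, 0], [0, 1, 0]].
This matrix has rank 2, so its null space has dimension 3 − 2 = 1.

1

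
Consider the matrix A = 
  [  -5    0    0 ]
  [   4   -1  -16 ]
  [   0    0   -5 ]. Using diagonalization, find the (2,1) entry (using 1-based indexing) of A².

Characteristic polynomial: λ^3 + 11λ^2 + 35λ + 25 = (λ + 1)(λ + 5)^2, so the eigenvalues are -5, -5, -1.
λ=-5: eigenvector (1, -1, 0).
λ=-1: eigenvector (0, 1, 0).
λ=-5: eigenvector (2, 2, 1).
P = [[1, 0, 2], [-1, 1, 2], [0, 0, 1]], D = diag(-5, -1, -5), P⁻¹ = [[1, 0, -2], [1, 1, -4], [0, 0, 1]].
A² = P·diag(25, 1, 25)·P⁻¹ = [[25, 0, 0], [-24, 1, 96], [0, 0, 25]].
The requested entry is -24.

-24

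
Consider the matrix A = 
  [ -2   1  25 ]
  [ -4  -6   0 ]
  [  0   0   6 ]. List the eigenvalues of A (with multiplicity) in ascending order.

-4, -4, 6

Characteristic polynomial: p(t) = t^3 + 2t^2 - 32t - 96 = (t - 6)(t + 4)^2.
Roots (with multiplicity): -4, -4, 6.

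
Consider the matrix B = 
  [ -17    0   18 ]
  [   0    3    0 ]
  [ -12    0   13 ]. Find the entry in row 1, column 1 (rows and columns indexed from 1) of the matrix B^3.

Characteristic polynomial: t^3 + t^2 - 17t + 15 = (t - 3)(t - 1)(t + 5), so the eigenvalues are -5, 1, 3.
t=3: eigenvector (0, 1, 0).
t=-5: eigenvector (3, 0, 2).
t=1: eigenvector (1, 0, 1).
P = [[0, 3, 1], [1, 0, 0], [0, 2, 1]], D = diag(3, -5, 1), P⁻¹ = [[0, 1, 0], [1, 0, -1], [-2, 0, 3]].
B³ = P·diag(27, -125, 1)·P⁻¹ = [[-377, 0, 378], [0, 27, 0], [-252, 0, 253]].
The requested entry is -377.

-377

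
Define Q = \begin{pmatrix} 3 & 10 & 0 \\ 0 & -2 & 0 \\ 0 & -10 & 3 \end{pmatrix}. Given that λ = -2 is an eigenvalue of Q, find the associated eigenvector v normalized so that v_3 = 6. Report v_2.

3

Q + 2I = [[5, 10, 0], [0, 0, 0], [0, -10, 5]].
Solving (Q + 2I)v = 0 gives the eigenspace spanned by (-6, 3, 6).
With v_3 = 6, v = (-6, 3, 6), so v_2 = 3.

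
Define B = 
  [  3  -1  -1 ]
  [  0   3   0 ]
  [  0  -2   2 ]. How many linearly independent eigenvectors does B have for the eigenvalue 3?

1

B − 3I = [[0, -1, -1], [0, 0, 0], [0, -2, -1]].
This matrix has rank 2, so its null space has dimension 3 − 2 = 1.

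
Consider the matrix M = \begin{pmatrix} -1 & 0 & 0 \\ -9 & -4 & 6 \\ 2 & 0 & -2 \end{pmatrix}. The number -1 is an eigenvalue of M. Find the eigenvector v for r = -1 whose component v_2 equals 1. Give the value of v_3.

2

M + 1I = [[0, 0, 0], [-9, -3, 6], [2, 0, -1]].
Solving (M + 1I)v = 0 gives the eigenspace spanned by (1, 1, 2).
With v_2 = 1, v = (1, 1, 2), so v_3 = 2.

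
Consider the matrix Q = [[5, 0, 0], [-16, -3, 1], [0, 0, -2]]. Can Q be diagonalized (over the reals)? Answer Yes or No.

Characteristic polynomial: p(r) = r^3 - 19r - 30 = (r - 5)(r + 2)(r + 3).
All 3 eigenvalues are distinct, so Q is diagonalizable.

Yes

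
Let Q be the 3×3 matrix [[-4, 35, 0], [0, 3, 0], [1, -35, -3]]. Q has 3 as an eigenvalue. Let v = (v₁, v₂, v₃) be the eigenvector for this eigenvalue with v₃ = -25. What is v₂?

5

Q − 3I = [[-7, 35, 0], [0, 0, 0], [1, -35, -6]].
Solving (Q − 3I)v = 0 gives the eigenspace spanned by (25, 5, -25).
With v₃ = -25, v = (25, 5, -25), so v₂ = 5.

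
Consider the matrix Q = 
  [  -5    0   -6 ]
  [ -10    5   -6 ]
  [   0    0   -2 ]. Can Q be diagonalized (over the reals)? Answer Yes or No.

Yes

Characteristic polynomial: p(r) = r^3 + 2r^2 - 25r - 50 = (r - 5)(r + 2)(r + 5).
All 3 eigenvalues are distinct, so Q is diagonalizable.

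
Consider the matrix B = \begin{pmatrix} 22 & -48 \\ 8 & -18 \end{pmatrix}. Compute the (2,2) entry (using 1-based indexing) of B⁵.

-15648

Characteristic polynomial: λ^2 - 4λ - 12 = (λ - 6)(λ + 2), so the eigenvalues are -2, 6.
λ=-2: eigenvector (-2, -1).
λ=6: eigenvector (3, 1).
P = [[-2, 3], [-1, 1]], D = diag(-2, 6), P⁻¹ = [[1, -3], [1, -2]].
B⁵ = P·diag(-32, 7776)·P⁻¹ = [[23392, -46848], [7808, -15648]].
The requested entry is -15648.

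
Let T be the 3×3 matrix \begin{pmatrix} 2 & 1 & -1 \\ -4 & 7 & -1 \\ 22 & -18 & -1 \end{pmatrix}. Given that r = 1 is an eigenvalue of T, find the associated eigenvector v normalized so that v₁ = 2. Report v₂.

2

T − 1I = [[1, 1, -1], [-4, 6, -1], [22, -18, -2]].
Solving (T − 1I)v = 0 gives the eigenspace spanned by (2, 2, 4).
With v₁ = 2, v = (2, 2, 4), so v₂ = 2.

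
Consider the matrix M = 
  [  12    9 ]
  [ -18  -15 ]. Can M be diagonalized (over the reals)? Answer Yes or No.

Yes

Characteristic polynomial: p(s) = s^2 + 3s - 18 = (s - 3)(s + 6).
All 2 eigenvalues are distinct, so M is diagonalizable.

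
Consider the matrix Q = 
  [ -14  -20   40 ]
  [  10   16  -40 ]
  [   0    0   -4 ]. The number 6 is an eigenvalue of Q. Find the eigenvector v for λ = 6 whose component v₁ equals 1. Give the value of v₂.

Q − 6I = [[-20, -20, 40], [10, 10, -40], [0, 0, -10]].
Solving (Q − 6I)v = 0 gives the eigenspace spanned by (1, -1, 0).
With v₁ = 1, v = (1, -1, 0), so v₂ = -1.

-1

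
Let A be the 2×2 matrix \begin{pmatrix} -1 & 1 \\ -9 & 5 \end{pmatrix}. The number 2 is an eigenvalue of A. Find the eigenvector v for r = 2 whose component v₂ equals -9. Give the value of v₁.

A − 2I = [[-3, 1], [-9, 3]].
Solving (A − 2I)v = 0 gives the eigenspace spanned by (-3, -9).
With v₂ = -9, v = (-3, -9), so v₁ = -3.

-3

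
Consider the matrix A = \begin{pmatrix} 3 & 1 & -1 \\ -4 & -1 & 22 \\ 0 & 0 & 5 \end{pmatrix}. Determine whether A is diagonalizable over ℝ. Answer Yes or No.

Characteristic polynomial: p(r) = r^3 - 7r^2 + 11r - 5 = (r - 5)(r - 1)^2.
r = 1 has algebraic multiplicity 2; rank(A − 1I) = 2, so geometric multiplicity = 1.
Geometric multiplicity < algebraic multiplicity, so A is not diagonalizable.

No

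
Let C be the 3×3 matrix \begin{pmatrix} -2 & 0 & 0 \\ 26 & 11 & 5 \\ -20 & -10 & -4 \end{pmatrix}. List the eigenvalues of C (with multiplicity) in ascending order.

-2, 1, 6

Characteristic polynomial: p(t) = t^3 - 5t^2 - 8t + 12 = (t - 6)(t - 1)(t + 2).
Roots (with multiplicity): -2, 1, 6.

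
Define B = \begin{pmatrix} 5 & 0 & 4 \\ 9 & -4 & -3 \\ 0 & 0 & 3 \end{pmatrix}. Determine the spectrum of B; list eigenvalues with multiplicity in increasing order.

Characteristic polynomial: p(r) = r^3 - 4r^2 - 17r + 60 = (r - 5)(r - 3)(r + 4).
Roots (with multiplicity): -4, 3, 5.

-4, 3, 5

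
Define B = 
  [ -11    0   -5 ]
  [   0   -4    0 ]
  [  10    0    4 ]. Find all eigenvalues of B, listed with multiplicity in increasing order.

-6, -4, -1

Characteristic polynomial: p(λ) = λ^3 + 11λ^2 + 34λ + 24 = (λ + 1)(λ + 4)(λ + 6).
Roots (with multiplicity): -6, -4, -1.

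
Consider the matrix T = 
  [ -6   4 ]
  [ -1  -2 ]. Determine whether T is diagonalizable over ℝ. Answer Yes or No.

No

Characteristic polynomial: p(r) = r^2 + 8r + 16 = (r + 4)^2.
r = -4 has algebraic multiplicity 2; rank(T + 4I) = 1, so geometric multiplicity = 1.
Geometric multiplicity < algebraic multiplicity, so T is not diagonalizable.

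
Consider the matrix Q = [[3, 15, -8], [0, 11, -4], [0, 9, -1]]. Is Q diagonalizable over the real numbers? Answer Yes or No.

No

Characteristic polynomial: p(μ) = μ^3 - 13μ^2 + 55μ - 75 = (μ - 5)^2(μ - 3).
μ = 5 has algebraic multiplicity 2; rank(Q − 5I) = 2, so geometric multiplicity = 1.
Geometric multiplicity < algebraic multiplicity, so Q is not diagonalizable.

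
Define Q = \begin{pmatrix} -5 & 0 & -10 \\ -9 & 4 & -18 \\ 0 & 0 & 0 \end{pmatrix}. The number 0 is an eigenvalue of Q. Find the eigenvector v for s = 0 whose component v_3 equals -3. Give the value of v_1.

6

Q = [[-5, 0, -10], [-9, 4, -18], [0, 0, 0]].
Solving (Q)v = 0 gives the eigenspace spanned by (6, 0, -3).
With v_3 = -3, v = (6, 0, -3), so v_1 = 6.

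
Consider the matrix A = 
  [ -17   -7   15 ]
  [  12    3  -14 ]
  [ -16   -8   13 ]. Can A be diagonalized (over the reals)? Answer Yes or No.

Characteristic polynomial: p(r) = r^3 + r^2 - 21r - 45 = (r - 5)(r + 3)^2.
r = -3 has algebraic multiplicity 2; rank(A + 3I) = 2, so geometric multiplicity = 1.
Geometric multiplicity < algebraic multiplicity, so A is not diagonalizable.

No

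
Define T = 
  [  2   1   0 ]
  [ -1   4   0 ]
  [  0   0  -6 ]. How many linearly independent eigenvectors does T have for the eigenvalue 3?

T − 3I = [[-1, 1, 0], [-1, 1, 0], [0, 0, -9]].
This matrix has rank 2, so its null space has dimension 3 − 2 = 1.

1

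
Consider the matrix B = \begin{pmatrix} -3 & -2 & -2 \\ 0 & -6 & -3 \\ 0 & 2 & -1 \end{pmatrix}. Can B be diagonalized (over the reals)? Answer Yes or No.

Yes

Characteristic polynomial: p(t) = t^3 + 10t^2 + 33t + 36 = (t + 3)^2(t + 4).
t = -3 has algebraic multiplicity 2; rank(B + 3I) = 1, so geometric multiplicity = 2.
Every eigenvalue has geometric = algebraic multiplicity, so B is diagonalizable.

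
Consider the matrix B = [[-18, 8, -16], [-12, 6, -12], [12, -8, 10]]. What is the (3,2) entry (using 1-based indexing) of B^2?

Characteristic polynomial: λ^3 + 2λ^2 - 36λ - 72 = (λ - 6)(λ + 2)(λ + 6), so the eigenvalues are -6, -2, 6.
λ=-6: eigenvector (2, 1, -1).
λ=6: eigenvector (-1, -1, 1).
λ=-2: eigenvector (-1, 0, 1).
P = [[2, -1, -1], [1, -1, 0], [-1, 1, 1]], D = diag(-6, 6, -2), P⁻¹ = [[1, 0, 1], [1, -1, 1], [0, 1, 1]].
B² = P·diag(36, 36, 4)·P⁻¹ = [[36, 32, 32], [0, 36, 0], [0, -32, 4]].
The requested entry is -32.

-32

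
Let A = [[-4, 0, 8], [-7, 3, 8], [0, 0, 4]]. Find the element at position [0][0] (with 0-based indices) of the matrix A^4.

256

Characteristic polynomial: r^3 - 3r^2 - 16r + 48 = (r - 4)(r - 3)(r + 4), so the eigenvalues are -4, 3, 4.
r=-4: eigenvector (1, 1, 0).
r=3: eigenvector (0, 1, 0).
r=4: eigenvector (1, 1, 1).
P = [[1, 0, 1], [1, 1, 1], [0, 0, 1]], D = diag(-4, 3, 4), P⁻¹ = [[1, 0, -1], [-1, 1, 0], [0, 0, 1]].
A⁴ = P·diag(256, 81, 256)·P⁻¹ = [[256, 0, 0], [175, 81, 0], [0, 0, 256]].
The requested entry is 256.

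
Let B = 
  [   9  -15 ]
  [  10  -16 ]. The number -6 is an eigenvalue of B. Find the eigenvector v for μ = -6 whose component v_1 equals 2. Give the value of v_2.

B + 6I = [[15, -15], [10, -10]].
Solving (B + 6I)v = 0 gives the eigenspace spanned by (2, 2).
With v_1 = 2, v = (2, 2), so v_2 = 2.

2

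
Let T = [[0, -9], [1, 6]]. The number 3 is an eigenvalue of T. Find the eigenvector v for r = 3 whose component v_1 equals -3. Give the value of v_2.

1

T − 3I = [[-3, -9], [1, 3]].
Solving (T − 3I)v = 0 gives the eigenspace spanned by (-3, 1).
With v_1 = -3, v = (-3, 1), so v_2 = 1.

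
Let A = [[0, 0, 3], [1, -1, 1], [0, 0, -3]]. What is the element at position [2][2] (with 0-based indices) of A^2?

9

Characteristic polynomial: λ^3 + 4λ^2 + 3λ = λ(λ + 1)(λ + 3), so the eigenvalues are -3, -1, 0.
λ=-1: eigenvector (0, -1, 0).
λ=0: eigenvector (1, 1, 0).
λ=-3: eigenvector (-1, 0, 1).
P = [[0, 1, -1], [-1, 1, 0], [0, 0, 1]], D = diag(-1, 0, -3), P⁻¹ = [[1, -1, 1], [1, 0, 1], [0, 0, 1]].
A² = P·diag(1, 0, 9)·P⁻¹ = [[0, 0, -9], [-1, 1, -1], [0, 0, 9]].
The requested entry is 9.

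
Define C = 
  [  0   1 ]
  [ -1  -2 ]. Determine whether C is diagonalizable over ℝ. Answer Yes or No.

No

Characteristic polynomial: p(s) = s^2 + 2s + 1 = (s + 1)^2.
s = -1 has algebraic multiplicity 2; rank(C + 1I) = 1, so geometric multiplicity = 1.
Geometric multiplicity < algebraic multiplicity, so C is not diagonalizable.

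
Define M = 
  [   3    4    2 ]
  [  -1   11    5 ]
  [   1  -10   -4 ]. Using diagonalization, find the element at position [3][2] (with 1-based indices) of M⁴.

-1986

Characteristic polynomial: r^3 - 10r^2 + 29r - 20 = (r - 5)(r - 4)(r - 1), so the eigenvalues are 1, 4, 5.
r=5: eigenvector (-1, -1, 1).
r=4: eigenvector (2, 1, -1).
r=1: eigenvector (0, -1, 2).
P = [[-1, 2, 0], [-1, 1, -1], [1, -1, 2]], D = diag(5, 4, 1), P⁻¹ = [[1, -4, -2], [1, -2, -1], [0, 1, 1]].
M⁴ = P·diag(625, 256, 1)·P⁻¹ = [[-113, 1476, 738], [-369, 1987, 993], [369, -1986, -992]].
The requested entry is -1986.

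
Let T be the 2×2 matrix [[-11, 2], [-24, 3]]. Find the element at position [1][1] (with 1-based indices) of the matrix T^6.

60313

Characteristic polynomial: λ^2 + 8λ + 15 = (λ + 3)(λ + 5), so the eigenvalues are -5, -3.
λ=-5: eigenvector (1, 3).
λ=-3: eigenvector (1, 4).
P = [[1, 1], [3, 4]], D = diag(-5, -3), P⁻¹ = [[4, -1], [-3, 1]].
T⁶ = P·diag(15625, 729)·P⁻¹ = [[60313, -14896], [178752, -43959]].
The requested entry is 60313.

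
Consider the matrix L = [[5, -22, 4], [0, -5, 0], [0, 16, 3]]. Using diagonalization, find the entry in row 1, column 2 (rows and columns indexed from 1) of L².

64

Characteristic polynomial: r^3 - 3r^2 - 25r + 75 = (r - 5)(r - 3)(r + 5), so the eigenvalues are -5, 3, 5.
r=5: eigenvector (1, 0, 0).
r=-5: eigenvector (3, 1, -2).
r=3: eigenvector (-2, 0, 1).
P = [[1, 3, -2], [0, 1, 0], [0, -2, 1]], D = diag(5, -5, 3), P⁻¹ = [[1, 1, 2], [0, 1, 0], [0, 2, 1]].
L² = P·diag(25, 25, 9)·P⁻¹ = [[25, 64, 32], [0, 25, 0], [0, -32, 9]].
The requested entry is 64.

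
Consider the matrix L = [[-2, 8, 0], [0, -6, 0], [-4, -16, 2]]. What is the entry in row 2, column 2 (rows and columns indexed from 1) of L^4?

Characteristic polynomial: μ^3 + 6μ^2 - 4μ - 24 = (μ - 2)(μ + 2)(μ + 6), so the eigenvalues are -6, -2, 2.
μ=-2: eigenvector (1, 0, 1).
μ=2: eigenvector (0, 0, -1).
μ=-6: eigenvector (-2, 1, 1).
P = [[1, 0, -2], [0, 0, 1], [1, -1, 1]], D = diag(-2, 2, -6), P⁻¹ = [[1, 2, 0], [1, 3, -1], [0, 1, 0]].
L⁴ = P·diag(16, 16, 1296)·P⁻¹ = [[16, -2560, 0], [0, 1296, 0], [0, 1280, 16]].
The requested entry is 1296.

1296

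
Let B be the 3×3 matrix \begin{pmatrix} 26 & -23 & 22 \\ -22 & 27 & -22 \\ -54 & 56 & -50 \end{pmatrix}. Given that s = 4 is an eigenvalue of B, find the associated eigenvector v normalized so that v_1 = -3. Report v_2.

0

B − 4I = [[22, -23, 22], [-22, 23, -22], [-54, 56, -54]].
Solving (B − 4I)v = 0 gives the eigenspace spanned by (-3, 0, 3).
With v_1 = -3, v = (-3, 0, 3), so v_2 = 0.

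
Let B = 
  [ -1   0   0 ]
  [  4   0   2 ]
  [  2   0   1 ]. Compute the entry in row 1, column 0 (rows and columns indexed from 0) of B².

Characteristic polynomial: s^3 - s = s(s - 1)(s + 1), so the eigenvalues are -1, 0, 1.
s=-1: eigenvector (1, -2, -1).
s=1: eigenvector (0, 2, 1).
s=0: eigenvector (0, 1, 0).
P = [[1, 0, 0], [-2, 2, 1], [-1, 1, 0]], D = diag(-1, 1, 0), P⁻¹ = [[1, 0, 0], [1, 0, 1], [0, 1, -2]].
B² = P·diag(1, 1, 0)·P⁻¹ = [[1, 0, 0], [0, 0, 2], [0, 0, 1]].
The requested entry is 0.

0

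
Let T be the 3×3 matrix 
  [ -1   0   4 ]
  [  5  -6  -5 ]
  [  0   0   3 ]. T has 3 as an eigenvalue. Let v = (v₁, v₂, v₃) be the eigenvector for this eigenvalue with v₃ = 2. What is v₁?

T − 3I = [[-4, 0, 4], [5, -9, -5], [0, 0, 0]].
Solving (T − 3I)v = 0 gives the eigenspace spanned by (2, 0, 2).
With v₃ = 2, v = (2, 0, 2), so v₁ = 2.

2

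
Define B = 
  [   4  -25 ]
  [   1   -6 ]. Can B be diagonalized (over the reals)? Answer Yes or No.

No

Characteristic polynomial: p(s) = s^2 + 2s + 1 = (s + 1)^2.
s = -1 has algebraic multiplicity 2; rank(B + 1I) = 1, so geometric multiplicity = 1.
Geometric multiplicity < algebraic multiplicity, so B is not diagonalizable.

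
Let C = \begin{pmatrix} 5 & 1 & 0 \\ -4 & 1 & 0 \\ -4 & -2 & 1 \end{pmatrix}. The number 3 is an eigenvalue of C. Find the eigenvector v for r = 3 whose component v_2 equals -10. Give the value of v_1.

C − 3I = [[2, 1, 0], [-4, -2, 0], [-4, -2, -2]].
Solving (C − 3I)v = 0 gives the eigenspace spanned by (5, -10, 0).
With v_2 = -10, v = (5, -10, 0), so v_1 = 5.

5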